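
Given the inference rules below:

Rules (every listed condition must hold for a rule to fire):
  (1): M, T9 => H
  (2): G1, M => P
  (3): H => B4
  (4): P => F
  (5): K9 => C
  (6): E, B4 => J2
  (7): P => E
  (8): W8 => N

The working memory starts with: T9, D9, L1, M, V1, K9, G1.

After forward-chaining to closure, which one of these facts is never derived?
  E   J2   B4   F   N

N

Round 1 — (1), (2), (5), derive H, P, C.
Round 2 — (3), (4), (7), derive B4, F, E.
Round 3 — (6), derive J2.
Derived: B4 (round 2), J2 (round 3), E (round 2), F (round 2). N never appears in any round.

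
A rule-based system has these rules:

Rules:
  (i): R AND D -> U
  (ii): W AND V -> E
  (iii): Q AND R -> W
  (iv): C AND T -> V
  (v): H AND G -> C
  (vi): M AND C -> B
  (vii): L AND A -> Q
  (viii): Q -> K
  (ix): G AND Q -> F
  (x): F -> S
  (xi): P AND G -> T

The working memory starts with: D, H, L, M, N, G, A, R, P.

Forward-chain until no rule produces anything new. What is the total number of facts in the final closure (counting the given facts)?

[1] (i) [R AND D -> U]; (v) [H AND G -> C]; (vii) [L AND A -> Q]; (xi) [P AND G -> T]. ⇒ new: U, C, Q, T.
[2] (iii) [Q AND R -> W]; (iv) [C AND T -> V]; (vi) [M AND C -> B]; (viii) [Q -> K]; (ix) [G AND Q -> F]. ⇒ new: W, V, B, K, F.
[3] (ii) [W AND V -> E]; (x) [F -> S]. ⇒ new: E, S.
Closure: {A, B, C, D, E, F, G, H, K, L, M, N, P, Q, R, S, T, U, V, W} — 20 facts.

20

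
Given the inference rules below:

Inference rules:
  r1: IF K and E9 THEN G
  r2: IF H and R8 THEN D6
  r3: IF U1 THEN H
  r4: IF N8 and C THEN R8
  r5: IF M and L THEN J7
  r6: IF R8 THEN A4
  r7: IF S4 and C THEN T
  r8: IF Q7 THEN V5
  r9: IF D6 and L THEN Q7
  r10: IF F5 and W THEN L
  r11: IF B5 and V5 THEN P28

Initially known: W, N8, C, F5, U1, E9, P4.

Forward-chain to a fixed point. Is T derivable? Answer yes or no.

Round 1 fires r3, r4, r10, giving H, R8, L.
Round 2 fires r2, r6, giving D6, A4.
Round 3 fires r9, giving Q7.
Round 4 fires r8, giving V5.
Fixed point reached. T is concluded only by r7; r7 needs S4 (never derived).

no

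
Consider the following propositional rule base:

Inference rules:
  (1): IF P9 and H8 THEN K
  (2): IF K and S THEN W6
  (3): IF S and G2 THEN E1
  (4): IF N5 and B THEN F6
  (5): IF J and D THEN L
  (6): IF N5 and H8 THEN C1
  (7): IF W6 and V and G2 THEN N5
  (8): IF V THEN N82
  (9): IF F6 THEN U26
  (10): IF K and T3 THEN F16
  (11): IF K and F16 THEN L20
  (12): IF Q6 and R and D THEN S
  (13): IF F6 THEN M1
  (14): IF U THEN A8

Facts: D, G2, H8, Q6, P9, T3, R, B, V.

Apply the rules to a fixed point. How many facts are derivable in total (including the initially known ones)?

[1] (1) [IF P9 and H8 THEN K]; (8) [IF V THEN N82]; (12) [IF Q6 and R and D THEN S]. ⇒ new: K, N82, S.
[2] (2) [IF K and S THEN W6]; (3) [IF S and G2 THEN E1]; (10) [IF K and T3 THEN F16]. ⇒ new: W6, E1, F16.
[3] (7) [IF W6 and V and G2 THEN N5]; (11) [IF K and F16 THEN L20]. ⇒ new: N5, L20.
[4] (4) [IF N5 and B THEN F6]; (6) [IF N5 and H8 THEN C1]. ⇒ new: F6, C1.
[5] (9) [IF F6 THEN U26]; (13) [IF F6 THEN M1]. ⇒ new: U26, M1.
Closure: {B, C1, D, E1, F16, F6, G2, H8, K, L20, M1, N5, N82, P9, Q6, R, S, T3, U26, V, W6} — 21 facts.

21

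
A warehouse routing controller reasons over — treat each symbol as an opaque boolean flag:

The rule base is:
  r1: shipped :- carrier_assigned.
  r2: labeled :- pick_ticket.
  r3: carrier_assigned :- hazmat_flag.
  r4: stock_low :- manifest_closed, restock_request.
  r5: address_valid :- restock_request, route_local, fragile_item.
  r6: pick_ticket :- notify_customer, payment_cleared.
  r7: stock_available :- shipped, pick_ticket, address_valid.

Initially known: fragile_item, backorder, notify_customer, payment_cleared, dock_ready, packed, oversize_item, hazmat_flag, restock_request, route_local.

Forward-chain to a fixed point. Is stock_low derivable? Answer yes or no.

Round 1 fires r3, r5, r6, giving carrier_assigned, address_valid, pick_ticket.
Round 2 fires r1, r2, giving shipped, labeled.
Round 3 fires r7, giving stock_available.
Fixed point reached. stock_low is concluded only by r4; r4 needs manifest_closed (never derived).

no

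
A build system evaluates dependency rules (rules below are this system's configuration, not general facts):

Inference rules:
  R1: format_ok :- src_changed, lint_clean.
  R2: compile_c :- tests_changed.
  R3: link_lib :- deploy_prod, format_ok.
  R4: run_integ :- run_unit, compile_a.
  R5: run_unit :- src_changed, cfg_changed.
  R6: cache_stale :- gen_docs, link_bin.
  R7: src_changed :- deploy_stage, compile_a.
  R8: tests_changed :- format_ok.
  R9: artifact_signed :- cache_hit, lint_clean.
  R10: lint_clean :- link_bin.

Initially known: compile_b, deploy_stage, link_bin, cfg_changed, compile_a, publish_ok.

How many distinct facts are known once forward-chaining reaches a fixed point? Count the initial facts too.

13

Round 1 fires R7, R10, giving src_changed, lint_clean.
Round 2 fires R1, R5, giving format_ok, run_unit.
Round 3 fires R4, R8, giving run_integ, tests_changed.
Round 4 fires R2, giving compile_c.
Closure: {cfg_changed, compile_a, compile_b, compile_c, deploy_stage, format_ok, link_bin, lint_clean, publish_ok, run_integ, run_unit, src_changed, tests_changed} — 13 facts.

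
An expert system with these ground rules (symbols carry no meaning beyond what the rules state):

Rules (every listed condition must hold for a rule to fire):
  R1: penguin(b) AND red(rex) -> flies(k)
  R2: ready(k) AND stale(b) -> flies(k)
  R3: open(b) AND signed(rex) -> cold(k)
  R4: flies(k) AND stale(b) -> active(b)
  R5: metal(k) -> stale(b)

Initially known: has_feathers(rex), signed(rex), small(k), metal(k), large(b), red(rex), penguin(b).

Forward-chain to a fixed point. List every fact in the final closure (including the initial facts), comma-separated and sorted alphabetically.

Round 1 — R1, R5, derive flies(k), stale(b).
Round 2 — R4, derive active(b).

active(b), flies(k), has_feathers(rex), large(b), metal(k), penguin(b), red(rex), signed(rex), small(k), stale(b)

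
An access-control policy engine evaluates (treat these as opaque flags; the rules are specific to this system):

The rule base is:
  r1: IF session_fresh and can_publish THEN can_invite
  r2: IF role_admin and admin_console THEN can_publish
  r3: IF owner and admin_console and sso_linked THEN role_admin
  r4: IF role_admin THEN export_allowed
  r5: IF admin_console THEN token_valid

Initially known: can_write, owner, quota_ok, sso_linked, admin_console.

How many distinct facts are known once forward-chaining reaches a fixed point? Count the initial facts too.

9

Round 1 — r3, r5, derive role_admin, token_valid.
Round 2 — r2, r4, derive can_publish, export_allowed.
Closure: {admin_console, can_publish, can_write, export_allowed, owner, quota_ok, role_admin, sso_linked, token_valid} — 9 facts.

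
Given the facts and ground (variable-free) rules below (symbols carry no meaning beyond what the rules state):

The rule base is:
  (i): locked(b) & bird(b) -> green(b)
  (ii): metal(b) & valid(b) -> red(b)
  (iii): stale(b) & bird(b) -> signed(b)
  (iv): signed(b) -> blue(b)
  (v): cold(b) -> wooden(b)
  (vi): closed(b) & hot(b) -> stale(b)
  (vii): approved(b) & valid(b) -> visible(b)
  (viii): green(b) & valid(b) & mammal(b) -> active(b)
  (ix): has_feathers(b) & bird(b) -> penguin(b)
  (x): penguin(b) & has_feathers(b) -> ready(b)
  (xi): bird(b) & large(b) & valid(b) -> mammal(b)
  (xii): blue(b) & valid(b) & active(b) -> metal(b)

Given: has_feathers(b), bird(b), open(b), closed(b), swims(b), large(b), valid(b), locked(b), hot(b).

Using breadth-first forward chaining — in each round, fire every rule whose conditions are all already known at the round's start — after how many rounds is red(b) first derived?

5

Round 1: (i) [locked(b) & bird(b) -> green(b)]; (vi) [closed(b) & hot(b) -> stale(b)]; (ix) [has_feathers(b) & bird(b) -> penguin(b)]; (xi) [bird(b) & large(b) & valid(b) -> mammal(b)]. New: green(b), stale(b), penguin(b), mammal(b).
Round 2: (iii) [stale(b) & bird(b) -> signed(b)]; (viii) [green(b) & valid(b) & mammal(b) -> active(b)]; (x) [penguin(b) & has_feathers(b) -> ready(b)]. New: signed(b), active(b), ready(b).
Round 3: (iv) [signed(b) -> blue(b)]. New: blue(b).
Round 4: (xii) [blue(b) & valid(b) & active(b) -> metal(b)]. New: metal(b).
Round 5: (ii) [metal(b) & valid(b) -> red(b)]. New: red(b).
red(b) first appears in round 5.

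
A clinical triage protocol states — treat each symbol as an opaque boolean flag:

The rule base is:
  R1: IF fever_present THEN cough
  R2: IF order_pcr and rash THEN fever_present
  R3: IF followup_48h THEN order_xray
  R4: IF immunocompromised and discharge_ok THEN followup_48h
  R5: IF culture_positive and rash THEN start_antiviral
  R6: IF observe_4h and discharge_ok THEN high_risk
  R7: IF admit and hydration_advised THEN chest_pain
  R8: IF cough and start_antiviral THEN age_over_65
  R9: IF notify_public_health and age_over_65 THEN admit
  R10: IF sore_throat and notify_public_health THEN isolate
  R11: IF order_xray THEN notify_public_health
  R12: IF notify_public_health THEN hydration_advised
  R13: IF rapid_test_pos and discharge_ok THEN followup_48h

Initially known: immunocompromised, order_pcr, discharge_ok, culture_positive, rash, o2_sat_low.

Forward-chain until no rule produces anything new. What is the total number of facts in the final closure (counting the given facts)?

16

Round 1 fires R2, R4, R5, giving fever_present, followup_48h, start_antiviral.
Round 2 fires R1, R3, giving cough, order_xray.
Round 3 fires R8, R11, giving age_over_65, notify_public_health.
Round 4 fires R9, R12, giving admit, hydration_advised.
Round 5 fires R7, giving chest_pain.
Closure: {admit, age_over_65, chest_pain, cough, culture_positive, discharge_ok, fever_present, followup_48h, hydration_advised, immunocompromised, notify_public_health, o2_sat_low, order_pcr, order_xray, rash, start_antiviral} — 16 facts.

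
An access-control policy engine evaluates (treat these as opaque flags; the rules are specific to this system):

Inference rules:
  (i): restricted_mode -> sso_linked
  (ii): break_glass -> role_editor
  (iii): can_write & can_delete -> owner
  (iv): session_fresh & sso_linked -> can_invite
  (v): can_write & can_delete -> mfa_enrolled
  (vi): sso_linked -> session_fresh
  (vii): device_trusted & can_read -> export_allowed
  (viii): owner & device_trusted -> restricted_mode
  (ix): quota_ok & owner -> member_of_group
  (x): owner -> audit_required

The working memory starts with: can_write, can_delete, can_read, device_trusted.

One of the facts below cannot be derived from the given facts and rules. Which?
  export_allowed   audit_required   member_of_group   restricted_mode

Round 1: (iii) [can_write & can_delete -> owner]; (v) [can_write & can_delete -> mfa_enrolled]; (vii) [device_trusted & can_read -> export_allowed]. New: owner, mfa_enrolled, export_allowed.
Round 2: (viii) [owner & device_trusted -> restricted_mode]; (x) [owner -> audit_required]. New: restricted_mode, audit_required.
Round 3: (i) [restricted_mode -> sso_linked]. New: sso_linked.
Round 4: (vi) [sso_linked -> session_fresh]. New: session_fresh.
Round 5: (iv) [session_fresh & sso_linked -> can_invite]. New: can_invite.
Derived: export_allowed (round 1), restricted_mode (round 2), audit_required (round 2). member_of_group never appears in any round.

member_of_group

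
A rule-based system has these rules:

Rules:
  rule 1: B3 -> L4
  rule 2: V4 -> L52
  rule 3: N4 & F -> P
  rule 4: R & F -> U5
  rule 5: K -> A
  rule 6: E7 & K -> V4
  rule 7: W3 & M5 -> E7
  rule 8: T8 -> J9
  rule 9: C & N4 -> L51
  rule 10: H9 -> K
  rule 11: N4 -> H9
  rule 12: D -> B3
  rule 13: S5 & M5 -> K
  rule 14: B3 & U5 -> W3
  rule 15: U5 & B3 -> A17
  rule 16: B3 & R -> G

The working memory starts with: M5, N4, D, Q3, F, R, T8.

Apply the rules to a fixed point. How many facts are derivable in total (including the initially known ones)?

[1] rule 3 [N4 & F -> P]; rule 4 [R & F -> U5]; rule 8 [T8 -> J9]; rule 11 [N4 -> H9]; rule 12 [D -> B3]. ⇒ new: P, U5, J9, H9, B3.
[2] rule 1 [B3 -> L4]; rule 10 [H9 -> K]; rule 14 [B3 & U5 -> W3]; rule 15 [U5 & B3 -> A17]; rule 16 [B3 & R -> G]. ⇒ new: L4, K, W3, A17, G.
[3] rule 5 [K -> A]; rule 7 [W3 & M5 -> E7]. ⇒ new: A, E7.
[4] rule 6 [E7 & K -> V4]. ⇒ new: V4.
[5] rule 2 [V4 -> L52]. ⇒ new: L52.
Closure: {A, A17, B3, D, E7, F, G, H9, J9, K, L4, L52, M5, N4, P, Q3, R, T8, U5, V4, W3} — 21 facts.

21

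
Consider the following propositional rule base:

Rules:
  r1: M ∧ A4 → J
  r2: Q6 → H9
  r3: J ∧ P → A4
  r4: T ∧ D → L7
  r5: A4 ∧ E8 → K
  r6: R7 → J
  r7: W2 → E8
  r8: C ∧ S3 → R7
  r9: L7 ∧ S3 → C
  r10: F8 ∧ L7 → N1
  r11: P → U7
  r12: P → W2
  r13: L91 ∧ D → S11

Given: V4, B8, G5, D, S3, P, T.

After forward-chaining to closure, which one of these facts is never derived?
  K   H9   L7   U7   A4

H9

Round 1 fires r4, r11, r12, giving L7, U7, W2.
Round 2 fires r7, r9, giving E8, C.
Round 3 fires r8, giving R7.
Round 4 fires r6, giving J.
Round 5 fires r3, giving A4.
Round 6 fires r5, giving K.
Derived: A4 (round 5), L7 (round 1), K (round 6), U7 (round 1). H9 never appears in any round.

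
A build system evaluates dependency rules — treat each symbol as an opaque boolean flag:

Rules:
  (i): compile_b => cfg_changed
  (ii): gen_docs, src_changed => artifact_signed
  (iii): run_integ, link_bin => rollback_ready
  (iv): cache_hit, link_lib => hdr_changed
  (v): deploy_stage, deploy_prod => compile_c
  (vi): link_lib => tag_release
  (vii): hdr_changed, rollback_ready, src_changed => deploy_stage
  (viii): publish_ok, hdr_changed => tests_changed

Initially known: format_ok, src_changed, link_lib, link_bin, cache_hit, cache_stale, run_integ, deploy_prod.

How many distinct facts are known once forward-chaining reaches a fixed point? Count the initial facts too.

13

Round 1: (iii) [run_integ, link_bin => rollback_ready]; (iv) [cache_hit, link_lib => hdr_changed]; (vi) [link_lib => tag_release]. New: rollback_ready, hdr_changed, tag_release.
Round 2: (vii) [hdr_changed, rollback_ready, src_changed => deploy_stage]. New: deploy_stage.
Round 3: (v) [deploy_stage, deploy_prod => compile_c]. New: compile_c.
Closure: {cache_hit, cache_stale, compile_c, deploy_prod, deploy_stage, format_ok, hdr_changed, link_bin, link_lib, rollback_ready, run_integ, src_changed, tag_release} — 13 facts.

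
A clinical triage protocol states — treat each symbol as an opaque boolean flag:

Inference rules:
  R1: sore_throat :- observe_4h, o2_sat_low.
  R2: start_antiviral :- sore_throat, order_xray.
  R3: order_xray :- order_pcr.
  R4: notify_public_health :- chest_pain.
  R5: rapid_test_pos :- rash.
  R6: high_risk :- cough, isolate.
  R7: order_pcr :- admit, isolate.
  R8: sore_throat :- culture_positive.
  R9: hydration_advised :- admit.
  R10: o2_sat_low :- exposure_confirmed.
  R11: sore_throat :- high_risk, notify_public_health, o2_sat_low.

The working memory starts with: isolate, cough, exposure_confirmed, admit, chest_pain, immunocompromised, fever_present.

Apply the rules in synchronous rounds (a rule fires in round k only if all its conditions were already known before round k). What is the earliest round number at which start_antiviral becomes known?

3

Round 1: R4 [notify_public_health :- chest_pain.]; R6 [high_risk :- cough, isolate.]; R7 [order_pcr :- admit, isolate.]; R9 [hydration_advised :- admit.]; R10 [o2_sat_low :- exposure_confirmed.]. New: notify_public_health, high_risk, order_pcr, hydration_advised, o2_sat_low.
Round 2: R3 [order_xray :- order_pcr.]; R11 [sore_throat :- high_risk, notify_public_health, o2_sat_low.]. New: order_xray, sore_throat.
Round 3: R2 [start_antiviral :- sore_throat, order_xray.]. New: start_antiviral.
start_antiviral first appears in round 3.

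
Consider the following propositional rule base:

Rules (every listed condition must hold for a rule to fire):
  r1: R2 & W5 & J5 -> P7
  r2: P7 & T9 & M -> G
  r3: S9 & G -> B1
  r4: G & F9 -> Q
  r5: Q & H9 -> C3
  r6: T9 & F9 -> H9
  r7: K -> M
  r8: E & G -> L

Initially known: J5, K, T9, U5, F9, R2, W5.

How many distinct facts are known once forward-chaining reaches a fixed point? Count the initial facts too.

13

Round 1: r1 [R2 & W5 & J5 -> P7]; r6 [T9 & F9 -> H9]; r7 [K -> M]. Adds P7, H9, M.
Round 2: r2 [P7 & T9 & M -> G]. Adds G.
Round 3: r4 [G & F9 -> Q]. Adds Q.
Round 4: r5 [Q & H9 -> C3]. Adds C3.
Closure: {C3, F9, G, H9, J5, K, M, P7, Q, R2, T9, U5, W5} — 13 facts.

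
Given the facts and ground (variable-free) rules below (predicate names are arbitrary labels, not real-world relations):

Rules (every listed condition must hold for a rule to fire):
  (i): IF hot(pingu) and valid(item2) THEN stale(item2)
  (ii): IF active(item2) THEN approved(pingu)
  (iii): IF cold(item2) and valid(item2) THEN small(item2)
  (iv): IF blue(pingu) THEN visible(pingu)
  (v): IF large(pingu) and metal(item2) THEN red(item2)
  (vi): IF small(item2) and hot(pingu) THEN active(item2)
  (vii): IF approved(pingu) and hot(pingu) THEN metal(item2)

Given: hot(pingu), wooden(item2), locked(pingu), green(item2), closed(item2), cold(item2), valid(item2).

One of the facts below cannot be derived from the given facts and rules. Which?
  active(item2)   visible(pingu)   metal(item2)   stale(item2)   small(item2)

[1] (i) [IF hot(pingu) and valid(item2) THEN stale(item2)]; (iii) [IF cold(item2) and valid(item2) THEN small(item2)]. ⇒ new: stale(item2), small(item2).
[2] (vi) [IF small(item2) and hot(pingu) THEN active(item2)]. ⇒ new: active(item2).
[3] (ii) [IF active(item2) THEN approved(pingu)]. ⇒ new: approved(pingu).
[4] (vii) [IF approved(pingu) and hot(pingu) THEN metal(item2)]. ⇒ new: metal(item2).
Derived: active(item2) (round 2), stale(item2) (round 1), small(item2) (round 1), metal(item2) (round 4). visible(pingu) never appears in any round.

visible(pingu)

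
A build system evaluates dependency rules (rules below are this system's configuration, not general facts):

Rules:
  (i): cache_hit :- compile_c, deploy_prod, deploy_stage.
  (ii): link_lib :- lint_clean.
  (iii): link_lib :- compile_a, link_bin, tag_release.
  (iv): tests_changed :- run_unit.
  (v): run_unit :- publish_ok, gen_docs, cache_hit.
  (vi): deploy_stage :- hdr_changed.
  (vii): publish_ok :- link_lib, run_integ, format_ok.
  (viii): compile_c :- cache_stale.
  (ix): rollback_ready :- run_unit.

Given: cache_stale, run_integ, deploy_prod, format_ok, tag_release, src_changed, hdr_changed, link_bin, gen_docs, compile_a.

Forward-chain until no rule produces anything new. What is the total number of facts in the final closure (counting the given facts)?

18

Round 1: (iii) [link_lib :- compile_a, link_bin, tag_release.]; (vi) [deploy_stage :- hdr_changed.]; (viii) [compile_c :- cache_stale.]. Adds link_lib, deploy_stage, compile_c.
Round 2: (i) [cache_hit :- compile_c, deploy_prod, deploy_stage.]; (vii) [publish_ok :- link_lib, run_integ, format_ok.]. Adds cache_hit, publish_ok.
Round 3: (v) [run_unit :- publish_ok, gen_docs, cache_hit.]. Adds run_unit.
Round 4: (iv) [tests_changed :- run_unit.]; (ix) [rollback_ready :- run_unit.]. Adds tests_changed, rollback_ready.
Closure: {cache_hit, cache_stale, compile_a, compile_c, deploy_prod, deploy_stage, format_ok, gen_docs, hdr_changed, link_bin, link_lib, publish_ok, rollback_ready, run_integ, run_unit, src_changed, tag_release, tests_changed} — 18 facts.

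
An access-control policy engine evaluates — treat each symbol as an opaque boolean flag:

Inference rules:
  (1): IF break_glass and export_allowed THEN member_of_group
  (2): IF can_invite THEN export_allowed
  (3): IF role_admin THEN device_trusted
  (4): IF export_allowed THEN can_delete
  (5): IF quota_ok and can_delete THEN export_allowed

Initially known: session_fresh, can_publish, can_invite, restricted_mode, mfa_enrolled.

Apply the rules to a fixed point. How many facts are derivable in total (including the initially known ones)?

Round 1: (2) [IF can_invite THEN export_allowed]. New: export_allowed.
Round 2: (4) [IF export_allowed THEN can_delete]. New: can_delete.
Closure: {can_delete, can_invite, can_publish, export_allowed, mfa_enrolled, restricted_mode, session_fresh} — 7 facts.

7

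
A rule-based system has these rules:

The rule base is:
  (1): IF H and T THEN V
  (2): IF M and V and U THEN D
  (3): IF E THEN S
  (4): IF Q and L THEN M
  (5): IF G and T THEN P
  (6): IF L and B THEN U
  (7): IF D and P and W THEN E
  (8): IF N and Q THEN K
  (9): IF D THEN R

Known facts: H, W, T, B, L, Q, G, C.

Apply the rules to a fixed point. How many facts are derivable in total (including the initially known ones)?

16

Round 1 — (1), (4), (5), (6), derive V, M, P, U.
Round 2 — (2), derive D.
Round 3 — (7), (9), derive E, R.
Round 4 — (3), derive S.
Closure: {B, C, D, E, G, H, L, M, P, Q, R, S, T, U, V, W} — 16 facts.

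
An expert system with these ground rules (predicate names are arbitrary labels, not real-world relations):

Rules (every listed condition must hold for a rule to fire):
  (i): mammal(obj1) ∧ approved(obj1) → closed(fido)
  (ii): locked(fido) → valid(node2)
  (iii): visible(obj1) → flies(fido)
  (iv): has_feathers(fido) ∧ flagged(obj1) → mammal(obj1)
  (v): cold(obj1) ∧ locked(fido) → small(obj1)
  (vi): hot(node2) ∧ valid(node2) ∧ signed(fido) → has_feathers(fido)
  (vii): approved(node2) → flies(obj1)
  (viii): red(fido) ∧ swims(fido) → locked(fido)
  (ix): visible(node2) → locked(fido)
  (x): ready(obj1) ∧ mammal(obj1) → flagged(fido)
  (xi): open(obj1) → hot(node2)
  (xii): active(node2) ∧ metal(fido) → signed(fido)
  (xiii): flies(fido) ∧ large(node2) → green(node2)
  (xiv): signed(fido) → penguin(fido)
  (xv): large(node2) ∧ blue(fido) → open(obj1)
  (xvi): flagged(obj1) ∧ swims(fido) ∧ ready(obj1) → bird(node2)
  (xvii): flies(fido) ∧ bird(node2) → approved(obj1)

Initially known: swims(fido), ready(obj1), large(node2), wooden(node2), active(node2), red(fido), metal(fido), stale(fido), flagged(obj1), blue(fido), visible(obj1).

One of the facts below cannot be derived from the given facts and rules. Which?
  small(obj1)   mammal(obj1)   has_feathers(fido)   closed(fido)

small(obj1)

Round 1: (iii) [visible(obj1) → flies(fido)]; (viii) [red(fido) ∧ swims(fido) → locked(fido)]; (xii) [active(node2) ∧ metal(fido) → signed(fido)]; (xv) [large(node2) ∧ blue(fido) → open(obj1)]; (xvi) [flagged(obj1) ∧ swims(fido) ∧ ready(obj1) → bird(node2)]. New: flies(fido), locked(fido), signed(fido), open(obj1), bird(node2).
Round 2: (ii) [locked(fido) → valid(node2)]; (xi) [open(obj1) → hot(node2)]; (xiii) [flies(fido) ∧ large(node2) → green(node2)]; (xiv) [signed(fido) → penguin(fido)]; (xvii) [flies(fido) ∧ bird(node2) → approved(obj1)]. New: valid(node2), hot(node2), green(node2), penguin(fido), approved(obj1).
Round 3: (vi) [hot(node2) ∧ valid(node2) ∧ signed(fido) → has_feathers(fido)]. New: has_feathers(fido).
Round 4: (iv) [has_feathers(fido) ∧ flagged(obj1) → mammal(obj1)]. New: mammal(obj1).
Round 5: (i) [mammal(obj1) ∧ approved(obj1) → closed(fido)]; (x) [ready(obj1) ∧ mammal(obj1) → flagged(fido)]. New: closed(fido), flagged(fido).
Derived: has_feathers(fido) (round 3), closed(fido) (round 5), mammal(obj1) (round 4). small(obj1) never appears in any round.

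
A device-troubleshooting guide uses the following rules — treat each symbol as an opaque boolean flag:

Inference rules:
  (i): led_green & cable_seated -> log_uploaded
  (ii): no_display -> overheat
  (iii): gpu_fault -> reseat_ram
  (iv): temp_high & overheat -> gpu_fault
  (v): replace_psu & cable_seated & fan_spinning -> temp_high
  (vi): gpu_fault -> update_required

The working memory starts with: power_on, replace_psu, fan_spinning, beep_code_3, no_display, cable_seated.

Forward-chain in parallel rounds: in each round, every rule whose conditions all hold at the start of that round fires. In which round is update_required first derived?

3

[1] (ii) [no_display -> overheat]; (v) [replace_psu & cable_seated & fan_spinning -> temp_high]. ⇒ new: overheat, temp_high.
[2] (iv) [temp_high & overheat -> gpu_fault]. ⇒ new: gpu_fault.
[3] (iii) [gpu_fault -> reseat_ram]; (vi) [gpu_fault -> update_required]. ⇒ new: reseat_ram, update_required.
update_required first appears in round 3.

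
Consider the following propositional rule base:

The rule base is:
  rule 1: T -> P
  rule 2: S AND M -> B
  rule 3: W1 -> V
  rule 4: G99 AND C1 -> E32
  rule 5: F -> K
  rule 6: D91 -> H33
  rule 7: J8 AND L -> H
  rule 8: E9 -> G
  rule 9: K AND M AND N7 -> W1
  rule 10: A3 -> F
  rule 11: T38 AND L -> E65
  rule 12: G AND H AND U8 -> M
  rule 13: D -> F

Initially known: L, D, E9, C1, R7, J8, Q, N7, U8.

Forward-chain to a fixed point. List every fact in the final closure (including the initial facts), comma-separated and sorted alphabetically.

C1, D, E9, F, G, H, J8, K, L, M, N7, Q, R7, U8, V, W1

Round 1 fires rule 7, rule 8, rule 13, giving H, G, F.
Round 2 fires rule 5, rule 12, giving K, M.
Round 3 fires rule 9, giving W1.
Round 4 fires rule 3, giving V.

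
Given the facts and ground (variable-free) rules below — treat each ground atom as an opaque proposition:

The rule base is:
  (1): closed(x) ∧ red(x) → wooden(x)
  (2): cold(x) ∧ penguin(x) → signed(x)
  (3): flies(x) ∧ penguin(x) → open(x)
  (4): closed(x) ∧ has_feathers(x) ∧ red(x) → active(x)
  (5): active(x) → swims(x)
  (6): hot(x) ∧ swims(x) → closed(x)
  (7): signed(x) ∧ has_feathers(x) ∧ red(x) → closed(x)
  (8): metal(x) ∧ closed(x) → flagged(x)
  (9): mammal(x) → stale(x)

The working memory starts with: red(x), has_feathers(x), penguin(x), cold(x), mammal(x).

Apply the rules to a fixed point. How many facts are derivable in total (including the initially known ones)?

11

[1] (2) [cold(x) ∧ penguin(x) → signed(x)]; (9) [mammal(x) → stale(x)]. ⇒ new: signed(x), stale(x).
[2] (7) [signed(x) ∧ has_feathers(x) ∧ red(x) → closed(x)]. ⇒ new: closed(x).
[3] (1) [closed(x) ∧ red(x) → wooden(x)]; (4) [closed(x) ∧ has_feathers(x) ∧ red(x) → active(x)]. ⇒ new: wooden(x), active(x).
[4] (5) [active(x) → swims(x)]. ⇒ new: swims(x).
Closure: {active(x), closed(x), cold(x), has_feathers(x), mammal(x), penguin(x), red(x), signed(x), stale(x), swims(x), wooden(x)} — 11 facts.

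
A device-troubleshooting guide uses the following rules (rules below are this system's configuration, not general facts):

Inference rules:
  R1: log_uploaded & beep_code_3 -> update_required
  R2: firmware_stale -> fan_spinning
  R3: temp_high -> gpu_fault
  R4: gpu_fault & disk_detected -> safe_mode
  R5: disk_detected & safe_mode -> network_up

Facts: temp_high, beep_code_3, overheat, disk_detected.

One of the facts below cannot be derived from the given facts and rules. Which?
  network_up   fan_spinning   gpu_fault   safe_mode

fan_spinning

Round 1 fires R3, giving gpu_fault.
Round 2 fires R4, giving safe_mode.
Round 3 fires R5, giving network_up.
Derived: safe_mode (round 2), network_up (round 3), gpu_fault (round 1). fan_spinning never appears in any round.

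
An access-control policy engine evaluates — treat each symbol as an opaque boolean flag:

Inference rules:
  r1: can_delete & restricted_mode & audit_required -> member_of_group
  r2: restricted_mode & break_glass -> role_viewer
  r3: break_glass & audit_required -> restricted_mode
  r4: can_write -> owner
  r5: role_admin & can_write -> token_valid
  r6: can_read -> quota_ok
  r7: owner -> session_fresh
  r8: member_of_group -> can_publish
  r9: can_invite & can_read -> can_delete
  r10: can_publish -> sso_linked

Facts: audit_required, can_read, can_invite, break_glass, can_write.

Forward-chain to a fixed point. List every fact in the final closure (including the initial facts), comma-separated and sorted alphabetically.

Round 1 fires r3, r4, r6, r9, giving restricted_mode, owner, quota_ok, can_delete.
Round 2 fires r1, r2, r7, giving member_of_group, role_viewer, session_fresh.
Round 3 fires r8, giving can_publish.
Round 4 fires r10, giving sso_linked.

audit_required, break_glass, can_delete, can_invite, can_publish, can_read, can_write, member_of_group, owner, quota_ok, restricted_mode, role_viewer, session_fresh, sso_linked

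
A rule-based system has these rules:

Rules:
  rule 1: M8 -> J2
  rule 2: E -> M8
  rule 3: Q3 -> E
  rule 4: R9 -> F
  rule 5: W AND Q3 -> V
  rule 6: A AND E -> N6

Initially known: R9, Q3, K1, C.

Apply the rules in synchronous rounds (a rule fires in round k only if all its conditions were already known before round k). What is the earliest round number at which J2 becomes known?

3

Round 1 — rule 3, rule 4, derive E, F.
Round 2 — rule 2, derive M8.
Round 3 — rule 1, derive J2.
J2 first appears in round 3.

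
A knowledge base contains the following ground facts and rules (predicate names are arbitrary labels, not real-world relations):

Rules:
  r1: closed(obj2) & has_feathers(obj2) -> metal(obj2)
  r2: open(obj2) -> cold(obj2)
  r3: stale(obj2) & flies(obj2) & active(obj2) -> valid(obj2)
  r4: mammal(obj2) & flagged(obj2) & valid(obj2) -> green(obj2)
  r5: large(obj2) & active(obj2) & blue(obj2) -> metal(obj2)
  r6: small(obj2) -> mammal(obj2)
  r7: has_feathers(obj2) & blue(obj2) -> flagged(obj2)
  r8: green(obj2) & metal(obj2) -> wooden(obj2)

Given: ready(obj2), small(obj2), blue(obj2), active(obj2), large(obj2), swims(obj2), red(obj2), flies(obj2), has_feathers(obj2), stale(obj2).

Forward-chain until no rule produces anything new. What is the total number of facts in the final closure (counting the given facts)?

Round 1: r3 [stale(obj2) & flies(obj2) & active(obj2) -> valid(obj2)]; r5 [large(obj2) & active(obj2) & blue(obj2) -> metal(obj2)]; r6 [small(obj2) -> mammal(obj2)]; r7 [has_feathers(obj2) & blue(obj2) -> flagged(obj2)]. Adds valid(obj2), metal(obj2), mammal(obj2), flagged(obj2).
Round 2: r4 [mammal(obj2) & flagged(obj2) & valid(obj2) -> green(obj2)]. Adds green(obj2).
Round 3: r8 [green(obj2) & metal(obj2) -> wooden(obj2)]. Adds wooden(obj2).
Closure: {active(obj2), blue(obj2), flagged(obj2), flies(obj2), green(obj2), has_feathers(obj2), large(obj2), mammal(obj2), metal(obj2), ready(obj2), red(obj2), small(obj2), stale(obj2), swims(obj2), valid(obj2), wooden(obj2)} — 16 facts.

16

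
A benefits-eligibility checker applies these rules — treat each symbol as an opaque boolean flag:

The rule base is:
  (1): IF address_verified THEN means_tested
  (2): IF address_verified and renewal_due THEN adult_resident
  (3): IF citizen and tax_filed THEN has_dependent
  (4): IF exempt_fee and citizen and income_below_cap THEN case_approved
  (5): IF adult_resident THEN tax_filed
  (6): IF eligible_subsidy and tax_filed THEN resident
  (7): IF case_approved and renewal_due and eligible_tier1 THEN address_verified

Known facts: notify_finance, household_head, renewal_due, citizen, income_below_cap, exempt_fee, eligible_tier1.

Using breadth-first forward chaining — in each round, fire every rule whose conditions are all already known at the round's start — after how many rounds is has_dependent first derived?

Round 1 fires (4), giving case_approved.
Round 2 fires (7), giving address_verified.
Round 3 fires (1), (2), giving means_tested, adult_resident.
Round 4 fires (5), giving tax_filed.
Round 5 fires (3), giving has_dependent.
has_dependent first appears in round 5.

5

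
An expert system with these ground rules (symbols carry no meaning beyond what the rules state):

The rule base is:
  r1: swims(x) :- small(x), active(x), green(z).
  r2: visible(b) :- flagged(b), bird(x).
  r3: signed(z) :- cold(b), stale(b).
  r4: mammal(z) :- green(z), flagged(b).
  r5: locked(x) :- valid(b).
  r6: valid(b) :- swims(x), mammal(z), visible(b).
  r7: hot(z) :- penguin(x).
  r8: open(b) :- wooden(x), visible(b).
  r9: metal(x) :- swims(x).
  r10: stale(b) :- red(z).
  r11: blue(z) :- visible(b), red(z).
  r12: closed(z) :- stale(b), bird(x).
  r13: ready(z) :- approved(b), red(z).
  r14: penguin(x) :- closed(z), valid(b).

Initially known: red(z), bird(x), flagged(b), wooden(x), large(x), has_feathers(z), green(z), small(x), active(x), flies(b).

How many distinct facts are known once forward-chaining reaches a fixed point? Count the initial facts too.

22

Round 1: r1 [swims(x) :- small(x), active(x), green(z).]; r2 [visible(b) :- flagged(b), bird(x).]; r4 [mammal(z) :- green(z), flagged(b).]; r10 [stale(b) :- red(z).]. New: swims(x), visible(b), mammal(z), stale(b).
Round 2: r6 [valid(b) :- swims(x), mammal(z), visible(b).]; r8 [open(b) :- wooden(x), visible(b).]; r9 [metal(x) :- swims(x).]; r11 [blue(z) :- visible(b), red(z).]; r12 [closed(z) :- stale(b), bird(x).]. New: valid(b), open(b), metal(x), blue(z), closed(z).
Round 3: r5 [locked(x) :- valid(b).]; r14 [penguin(x) :- closed(z), valid(b).]. New: locked(x), penguin(x).
Round 4: r7 [hot(z) :- penguin(x).]. New: hot(z).
Closure: {active(x), bird(x), blue(z), closed(z), flagged(b), flies(b), green(z), has_feathers(z), hot(z), large(x), locked(x), mammal(z), metal(x), open(b), penguin(x), red(z), small(x), stale(b), swims(x), valid(b), visible(b), wooden(x)} — 22 facts.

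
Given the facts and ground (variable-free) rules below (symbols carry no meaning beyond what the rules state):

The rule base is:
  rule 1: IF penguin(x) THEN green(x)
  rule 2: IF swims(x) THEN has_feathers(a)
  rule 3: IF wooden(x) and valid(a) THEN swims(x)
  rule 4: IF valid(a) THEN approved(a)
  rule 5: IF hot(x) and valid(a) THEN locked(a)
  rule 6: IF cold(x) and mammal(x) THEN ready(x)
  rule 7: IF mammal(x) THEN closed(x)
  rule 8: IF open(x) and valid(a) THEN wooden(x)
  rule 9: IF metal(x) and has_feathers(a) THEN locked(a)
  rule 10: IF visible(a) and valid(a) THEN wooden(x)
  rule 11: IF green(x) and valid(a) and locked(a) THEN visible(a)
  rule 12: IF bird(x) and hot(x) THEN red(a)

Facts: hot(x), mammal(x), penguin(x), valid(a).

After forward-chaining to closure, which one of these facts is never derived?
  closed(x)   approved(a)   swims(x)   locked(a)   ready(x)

ready(x)

Round 1 — rule 1, rule 4, rule 5, rule 7, derive green(x), approved(a), locked(a), closed(x).
Round 2 — rule 11, derive visible(a).
Round 3 — rule 10, derive wooden(x).
Round 4 — rule 3, derive swims(x).
Round 5 — rule 2, derive has_feathers(a).
Derived: approved(a) (round 1), closed(x) (round 1), swims(x) (round 4), locked(a) (round 1). ready(x) never appears in any round.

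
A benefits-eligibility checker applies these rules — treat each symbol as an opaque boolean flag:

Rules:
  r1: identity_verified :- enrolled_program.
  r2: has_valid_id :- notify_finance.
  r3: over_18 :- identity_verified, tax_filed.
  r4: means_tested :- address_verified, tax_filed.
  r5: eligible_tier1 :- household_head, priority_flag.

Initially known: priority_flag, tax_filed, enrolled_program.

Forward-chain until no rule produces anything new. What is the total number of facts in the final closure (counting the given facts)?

Round 1: r1 [identity_verified :- enrolled_program.]. New: identity_verified.
Round 2: r3 [over_18 :- identity_verified, tax_filed.]. New: over_18.
Closure: {enrolled_program, identity_verified, over_18, priority_flag, tax_filed} — 5 facts.

5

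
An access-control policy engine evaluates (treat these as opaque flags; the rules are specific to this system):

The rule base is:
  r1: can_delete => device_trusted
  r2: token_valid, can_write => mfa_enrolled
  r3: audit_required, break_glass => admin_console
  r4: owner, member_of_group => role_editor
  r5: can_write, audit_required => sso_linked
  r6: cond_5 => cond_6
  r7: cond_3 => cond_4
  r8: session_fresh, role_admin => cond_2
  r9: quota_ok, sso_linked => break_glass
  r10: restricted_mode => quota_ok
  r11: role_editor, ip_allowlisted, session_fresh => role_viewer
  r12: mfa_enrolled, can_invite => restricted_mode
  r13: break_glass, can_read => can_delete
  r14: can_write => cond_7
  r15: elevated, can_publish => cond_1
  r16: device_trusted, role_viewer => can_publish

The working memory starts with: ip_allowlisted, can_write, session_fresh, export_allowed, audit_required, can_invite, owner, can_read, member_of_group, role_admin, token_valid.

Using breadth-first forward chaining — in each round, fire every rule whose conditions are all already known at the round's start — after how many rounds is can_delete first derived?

5

Round 1: r2 [token_valid, can_write => mfa_enrolled]; r4 [owner, member_of_group => role_editor]; r5 [can_write, audit_required => sso_linked]; r8 [session_fresh, role_admin => cond_2]; r14 [can_write => cond_7]. Adds mfa_enrolled, role_editor, sso_linked, cond_2, cond_7.
Round 2: r11 [role_editor, ip_allowlisted, session_fresh => role_viewer]; r12 [mfa_enrolled, can_invite => restricted_mode]. Adds role_viewer, restricted_mode.
Round 3: r10 [restricted_mode => quota_ok]. Adds quota_ok.
Round 4: r9 [quota_ok, sso_linked => break_glass]. Adds break_glass.
Round 5: r3 [audit_required, break_glass => admin_console]; r13 [break_glass, can_read => can_delete]. Adds admin_console, can_delete.
can_delete first appears in round 5.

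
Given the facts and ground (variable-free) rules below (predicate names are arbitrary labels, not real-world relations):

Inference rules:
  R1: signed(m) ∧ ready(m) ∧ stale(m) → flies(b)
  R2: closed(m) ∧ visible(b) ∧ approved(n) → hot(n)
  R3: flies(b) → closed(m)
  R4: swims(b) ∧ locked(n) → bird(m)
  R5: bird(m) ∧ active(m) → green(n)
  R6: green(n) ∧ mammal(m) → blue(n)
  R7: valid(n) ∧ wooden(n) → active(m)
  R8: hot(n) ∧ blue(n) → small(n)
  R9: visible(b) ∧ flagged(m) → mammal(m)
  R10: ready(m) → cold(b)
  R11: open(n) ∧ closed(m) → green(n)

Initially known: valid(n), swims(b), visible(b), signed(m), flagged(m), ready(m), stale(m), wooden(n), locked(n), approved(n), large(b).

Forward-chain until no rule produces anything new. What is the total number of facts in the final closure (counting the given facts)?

Round 1 — R1, R4, R7, R9, R10, derive flies(b), bird(m), active(m), mammal(m), cold(b).
Round 2 — R3, R5, derive closed(m), green(n).
Round 3 — R2, R6, derive hot(n), blue(n).
Round 4 — R8, derive small(n).
Closure: {active(m), approved(n), bird(m), blue(n), closed(m), cold(b), flagged(m), flies(b), green(n), hot(n), large(b), locked(n), mammal(m), ready(m), signed(m), small(n), stale(m), swims(b), valid(n), visible(b), wooden(n)} — 21 facts.

21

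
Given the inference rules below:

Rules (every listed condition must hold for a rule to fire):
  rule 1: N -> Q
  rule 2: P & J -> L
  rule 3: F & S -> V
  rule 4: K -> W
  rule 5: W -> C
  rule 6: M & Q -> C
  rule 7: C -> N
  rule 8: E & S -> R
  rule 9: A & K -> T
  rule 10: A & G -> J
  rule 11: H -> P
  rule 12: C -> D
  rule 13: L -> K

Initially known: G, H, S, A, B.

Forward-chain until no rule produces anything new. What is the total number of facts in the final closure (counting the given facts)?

15

Round 1 fires rule 10, rule 11, giving J, P.
Round 2 fires rule 2, giving L.
Round 3 fires rule 13, giving K.
Round 4 fires rule 4, rule 9, giving W, T.
Round 5 fires rule 5, giving C.
Round 6 fires rule 7, rule 12, giving N, D.
Round 7 fires rule 1, giving Q.
Closure: {A, B, C, D, G, H, J, K, L, N, P, Q, S, T, W} — 15 facts.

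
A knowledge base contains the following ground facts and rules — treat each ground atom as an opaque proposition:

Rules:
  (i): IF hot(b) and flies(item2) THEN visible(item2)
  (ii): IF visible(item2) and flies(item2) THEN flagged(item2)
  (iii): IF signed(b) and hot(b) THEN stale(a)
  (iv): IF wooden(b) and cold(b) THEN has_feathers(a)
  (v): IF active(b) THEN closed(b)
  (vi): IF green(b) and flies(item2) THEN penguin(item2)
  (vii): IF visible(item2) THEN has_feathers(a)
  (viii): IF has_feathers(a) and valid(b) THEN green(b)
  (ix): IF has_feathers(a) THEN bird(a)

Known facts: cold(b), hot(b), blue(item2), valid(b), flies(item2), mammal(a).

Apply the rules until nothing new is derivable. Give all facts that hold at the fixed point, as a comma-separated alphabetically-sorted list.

Round 1: (i) [IF hot(b) and flies(item2) THEN visible(item2)]. New: visible(item2).
Round 2: (ii) [IF visible(item2) and flies(item2) THEN flagged(item2)]; (vii) [IF visible(item2) THEN has_feathers(a)]. New: flagged(item2), has_feathers(a).
Round 3: (viii) [IF has_feathers(a) and valid(b) THEN green(b)]; (ix) [IF has_feathers(a) THEN bird(a)]. New: green(b), bird(a).
Round 4: (vi) [IF green(b) and flies(item2) THEN penguin(item2)]. New: penguin(item2).

bird(a), blue(item2), cold(b), flagged(item2), flies(item2), green(b), has_feathers(a), hot(b), mammal(a), penguin(item2), valid(b), visible(item2)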